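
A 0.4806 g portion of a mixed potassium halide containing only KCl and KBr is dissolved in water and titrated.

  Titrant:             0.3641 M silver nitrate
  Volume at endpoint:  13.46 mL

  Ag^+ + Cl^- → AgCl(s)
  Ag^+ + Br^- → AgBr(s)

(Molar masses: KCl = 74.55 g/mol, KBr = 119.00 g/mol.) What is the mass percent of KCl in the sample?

n(AgNO3) = 0.01346 × 0.3641 = 4.901 × 10^-3 mol
Let x = n(KCl), y = n(KBr).
Titrant: 1x + 1y = 4.901 × 10^-3;  mass: 74.55x + 119.00y = 0.4806
Solving, x = 2.308 × 10^-3 mol, y = 2.593 × 10^-3 mol
mass of KCl = 2.308 × 10^-3 × 74.55 = 0.1721 g
% KCl = 0.1721 / 0.4806 × 100 = 35.80 %

35.80 %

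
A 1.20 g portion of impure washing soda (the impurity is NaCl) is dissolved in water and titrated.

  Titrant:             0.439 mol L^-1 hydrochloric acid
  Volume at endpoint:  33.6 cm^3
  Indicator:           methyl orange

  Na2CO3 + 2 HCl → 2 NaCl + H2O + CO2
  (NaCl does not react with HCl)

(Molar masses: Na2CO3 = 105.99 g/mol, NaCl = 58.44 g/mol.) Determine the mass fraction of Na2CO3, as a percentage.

65.1 %

n(HCl) = 0.0336 × 0.439 = 0.0148 mol
Let x = n(Na2CO3), y = n(NaCl).
Titrant: 2x = 0.0148;  mass: 105.99x + 58.44y = 1.20
Solving, x = 7.38 × 10^-3 mol, y = 7.16 × 10^-3 mol
mass of Na2CO3 = 7.38 × 10^-3 × 105.99 = 0.782 g
% Na2CO3 = 0.782 / 1.20 × 100 = 65.1 %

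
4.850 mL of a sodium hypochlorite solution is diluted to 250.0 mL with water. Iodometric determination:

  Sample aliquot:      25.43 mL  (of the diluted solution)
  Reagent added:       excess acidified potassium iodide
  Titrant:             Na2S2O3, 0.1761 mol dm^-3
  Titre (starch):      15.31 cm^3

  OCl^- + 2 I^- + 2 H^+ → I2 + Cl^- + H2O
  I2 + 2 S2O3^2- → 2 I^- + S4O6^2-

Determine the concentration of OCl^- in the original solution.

2.732 mol/L

n(S2O3^2-) = 0.01531 × 0.1761 = 2.696 × 10^-3 mol
n(I2) = n(S2O3^2-)/2 = 1.348 × 10^-3 mol
n(OCl^-) in the aliquot = 1.348 × 10^-3 mol (1:1 ratio)
[OCl^-]_dilute = 1.348 × 10^-3 / 0.02543 = 0.05301 mol/L
[OCl^-]_original = 0.05301 × 250.0/4.850 = 2.732 mol/L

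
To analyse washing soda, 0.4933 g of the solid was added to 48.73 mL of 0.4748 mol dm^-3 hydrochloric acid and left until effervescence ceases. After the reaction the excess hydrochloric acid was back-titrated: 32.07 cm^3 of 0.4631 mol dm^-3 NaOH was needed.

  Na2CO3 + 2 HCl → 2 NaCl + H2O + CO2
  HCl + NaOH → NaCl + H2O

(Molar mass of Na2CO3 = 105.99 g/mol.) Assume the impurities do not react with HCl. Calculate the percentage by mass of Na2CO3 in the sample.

89.01 %

n(HCl) added = 0.04873 × 0.4748 = 0.02314 mol
n(NaOH) used in back-titration = 0.03207 × 0.4631 = 0.01485 mol
n(HCl) left over = 0.01485 mol (1:1 ratio)
n(HCl) consumed by analyte = 0.02314 − 0.01485 = 8.285 × 10^-3 mol
From the 1:2 ratio, n(Na2CO3) = 1/2 × 8.285 × 10^-3 = 4.143 × 10^-3 mol
mass of Na2CO3 = 4.143 × 10^-3 × 105.99 = 0.4391 g
% Na2CO3 = 0.4391 / 0.4933 × 100 = 89.01 %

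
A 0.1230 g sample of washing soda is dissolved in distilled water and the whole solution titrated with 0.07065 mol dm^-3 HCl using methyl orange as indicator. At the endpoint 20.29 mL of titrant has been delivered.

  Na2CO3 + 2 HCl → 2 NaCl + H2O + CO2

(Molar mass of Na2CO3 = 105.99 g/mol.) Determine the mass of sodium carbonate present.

n(HCl) = 0.02029 L × 0.07065 mol/L = 1.433 × 10^-3 mol
From the 1:2 ratio, n(Na2CO3) = 1/2 × 1.433 × 10^-3 = 7.167 × 10^-4 mol
mass of Na2CO3 = 7.167 × 10^-4 × 105.99 g/mol = 0.07597 g

0.07597 g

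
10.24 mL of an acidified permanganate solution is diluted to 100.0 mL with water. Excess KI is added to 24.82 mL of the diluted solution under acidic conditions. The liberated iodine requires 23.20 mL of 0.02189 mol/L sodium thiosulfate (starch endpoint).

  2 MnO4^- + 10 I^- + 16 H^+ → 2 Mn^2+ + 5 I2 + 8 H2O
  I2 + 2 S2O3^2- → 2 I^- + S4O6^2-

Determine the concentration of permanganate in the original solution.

n(S2O3^2-) = 0.02320 × 0.02189 = 5.078 × 10^-4 mol
n(I2) = n(S2O3^2-)/2 = 2.539 × 10^-4 mol
From the 2:5 ratio, n(MnO4^-) in the aliquot = 2/5 × 2.539 × 10^-4 = 1.016 × 10^-4 mol
[MnO4^-]_dilute = 1.016 × 10^-4 / 0.02482 = 0.004092 mol/L
[MnO4^-]_original = 0.004092 × 100.0/10.24 = 0.03996 mol/L

0.03996 mol/L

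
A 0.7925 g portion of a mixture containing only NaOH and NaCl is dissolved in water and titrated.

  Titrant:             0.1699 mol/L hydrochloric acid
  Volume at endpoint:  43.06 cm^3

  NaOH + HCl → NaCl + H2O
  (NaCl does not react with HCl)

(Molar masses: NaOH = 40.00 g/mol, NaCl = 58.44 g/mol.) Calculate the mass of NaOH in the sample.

0.2926 g

n(HCl) = 0.04306 × 0.1699 = 7.316 × 10^-3 mol
Let x = n(NaOH), y = n(NaCl).
Titrant: 1x = 7.316 × 10^-3;  mass: 40.00x + 58.44y = 0.7925
Solving, x = 7.316 × 10^-3 mol, y = 8.553 × 10^-3 mol
mass of NaOH = 7.316 × 10^-3 × 40.00 = 0.2926 g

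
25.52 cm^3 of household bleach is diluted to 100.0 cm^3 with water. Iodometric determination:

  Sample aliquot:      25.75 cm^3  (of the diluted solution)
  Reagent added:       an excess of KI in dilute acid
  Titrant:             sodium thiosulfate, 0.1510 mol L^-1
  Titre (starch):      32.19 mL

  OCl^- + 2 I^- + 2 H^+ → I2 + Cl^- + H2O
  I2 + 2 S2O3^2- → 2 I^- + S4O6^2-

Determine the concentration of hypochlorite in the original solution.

n(S2O3^2-) = 0.03219 × 0.1510 = 4.861 × 10^-3 mol
n(I2) = n(S2O3^2-)/2 = 2.430 × 10^-3 mol
n(OCl^-) in the aliquot = 2.430 × 10^-3 mol (1:1 ratio)
[OCl^-]_dilute = 2.430 × 10^-3 / 0.02575 = 0.09438 mol/L
[OCl^-]_original = 0.09438 × 100.0/25.52 = 0.3698 mol/L

0.3698 mol/L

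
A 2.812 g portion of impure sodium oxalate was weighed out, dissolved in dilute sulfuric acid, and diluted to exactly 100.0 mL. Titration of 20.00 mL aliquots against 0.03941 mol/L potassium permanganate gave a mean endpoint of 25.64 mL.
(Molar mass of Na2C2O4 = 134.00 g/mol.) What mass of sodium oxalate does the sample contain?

2 MnO4^- + 5 C2O4^2- + 16 H^+ → 2 Mn^2+ + 10 CO2 + 8 H2O
n(KMnO4) per titration = 0.02564 × 0.03941 = 1.010 × 10^-3 mol
From the 5:2 ratio, n(Na2C2O4) in each aliquot = 5/2 × 1.010 × 10^-3 = 2.526 × 10^-3 mol
n(Na2C2O4) in the whole flask = 2.526 × 10^-3 × 100.0/20.00 = 0.01263 mol
mass of Na2C2O4 = 0.01263 × 134.00 = 1.693 g

1.693 g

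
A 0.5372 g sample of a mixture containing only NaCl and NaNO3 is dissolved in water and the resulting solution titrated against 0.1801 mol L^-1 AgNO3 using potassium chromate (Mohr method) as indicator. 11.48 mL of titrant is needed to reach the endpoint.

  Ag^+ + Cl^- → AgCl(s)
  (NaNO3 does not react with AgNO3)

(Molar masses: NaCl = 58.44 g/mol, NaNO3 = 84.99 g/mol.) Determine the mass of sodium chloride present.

0.1208 g

n(AgNO3) = 0.01148 × 0.1801 = 2.068 × 10^-3 mol
Let x = n(NaCl), y = n(NaNO3).
Titrant: 1x = 2.068 × 10^-3;  mass: 58.44x + 84.99y = 0.5372
Solving, x = 2.068 × 10^-3 mol, y = 4.899 × 10^-3 mol
mass of NaCl = 2.068 × 10^-3 × 58.44 = 0.1208 g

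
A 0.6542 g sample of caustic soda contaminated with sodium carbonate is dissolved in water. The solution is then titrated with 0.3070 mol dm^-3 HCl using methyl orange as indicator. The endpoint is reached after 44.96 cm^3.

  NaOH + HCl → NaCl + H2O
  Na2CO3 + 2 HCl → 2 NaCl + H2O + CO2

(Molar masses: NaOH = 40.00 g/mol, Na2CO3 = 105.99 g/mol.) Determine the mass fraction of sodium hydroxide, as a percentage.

36.36 %

n(HCl) = 0.04496 × 0.3070 = 0.01380 mol
Let x = n(NaOH), y = n(Na2CO3).
Titrant: 1x + 2y = 0.01380;  mass: 40.00x + 105.99y = 0.6542
Solving, x = 5.947 × 10^-3 mol, y = 3.928 × 10^-3 mol
mass of NaOH = 5.947 × 10^-3 × 40.00 = 0.2379 g
% NaOH = 0.2379 / 0.6542 × 100 = 36.36 %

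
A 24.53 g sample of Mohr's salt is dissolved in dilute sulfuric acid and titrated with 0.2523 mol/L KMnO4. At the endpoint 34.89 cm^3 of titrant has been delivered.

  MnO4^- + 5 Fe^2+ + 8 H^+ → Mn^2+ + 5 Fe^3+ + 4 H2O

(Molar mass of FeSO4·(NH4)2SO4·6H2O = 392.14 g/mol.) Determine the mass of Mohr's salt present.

17.26 g

n(KMnO4) = 0.03489 L × 0.2523 mol/L = 8.803 × 10^-3 mol
From the 5:1 ratio, n(FeSO4·(NH4)2SO4·6H2O) = 5/1 × 8.803 × 10^-3 = 0.04401 mol
mass of FeSO4·(NH4)2SO4·6H2O = 0.04401 × 392.14 g/mol = 17.26 g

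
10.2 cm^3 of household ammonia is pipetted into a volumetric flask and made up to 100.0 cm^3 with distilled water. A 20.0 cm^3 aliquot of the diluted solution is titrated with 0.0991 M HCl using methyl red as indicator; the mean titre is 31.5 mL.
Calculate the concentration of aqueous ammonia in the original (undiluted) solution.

NH3 + HCl → NH4Cl
n(HCl) = 0.0315 × 0.0991 = 3.12 × 10^-3 mol
n(NH3) in the aliquot = 3.12 × 10^-3 mol (1:1 ratio)
[NH3]_dilute = 3.12 × 10^-3 / 0.0200 = 0.156 mol/L
Dilution factor = 100.0 / 10.2 = 9.804
[NH3]_stock = 0.156 × 9.804 = 1.53 mol/L

1.53 M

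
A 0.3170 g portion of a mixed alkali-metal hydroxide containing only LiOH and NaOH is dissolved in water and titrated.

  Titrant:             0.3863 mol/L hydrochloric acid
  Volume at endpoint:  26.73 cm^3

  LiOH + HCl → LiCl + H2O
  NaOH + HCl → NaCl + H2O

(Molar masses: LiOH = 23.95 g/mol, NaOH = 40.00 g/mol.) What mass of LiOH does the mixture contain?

0.1433 g

n(HCl) = 0.02673 × 0.3863 = 0.01033 mol
Let x = n(LiOH), y = n(NaOH).
Titrant: 1x + 1y = 0.01033;  mass: 23.95x + 40.00y = 0.3170
Solving, x = 5.983 × 10^-3 mol, y = 4.342 × 10^-3 mol
mass of LiOH = 5.983 × 10^-3 × 23.95 = 0.1433 g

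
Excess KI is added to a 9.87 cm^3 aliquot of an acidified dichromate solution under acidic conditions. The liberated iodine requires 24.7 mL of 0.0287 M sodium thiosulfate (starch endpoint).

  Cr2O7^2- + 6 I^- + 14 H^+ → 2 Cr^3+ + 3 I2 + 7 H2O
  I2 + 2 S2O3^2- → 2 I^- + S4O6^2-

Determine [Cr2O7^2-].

n(S2O3^2-) = 0.0247 × 0.0287 = 7.09 × 10^-4 mol
n(I2) = n(S2O3^2-)/2 = 3.54 × 10^-4 mol
From the 1:3 ratio, n(Cr2O7^2-) in the aliquot = 1/3 × 3.54 × 10^-4 = 1.18 × 10^-4 mol
[Cr2O7^2-] = 1.18 × 10^-4 / 0.00987 = 0.0120 mol/L

0.0120 M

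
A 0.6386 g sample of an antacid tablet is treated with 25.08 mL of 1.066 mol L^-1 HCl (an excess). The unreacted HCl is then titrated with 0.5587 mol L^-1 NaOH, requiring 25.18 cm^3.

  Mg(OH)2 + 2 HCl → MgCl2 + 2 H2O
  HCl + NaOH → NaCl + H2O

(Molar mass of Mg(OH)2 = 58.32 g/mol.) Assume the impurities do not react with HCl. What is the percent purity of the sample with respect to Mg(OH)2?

n(HCl) added = 0.02508 × 1.066 = 0.02674 mol
n(NaOH) used in back-titration = 0.02518 × 0.5587 = 0.01407 mol
n(HCl) left over = 0.01407 mol (1:1 ratio)
n(HCl) consumed by analyte = 0.02674 − 0.01407 = 0.01267 mol
From the 1:2 ratio, n(Mg(OH)2) = 1/2 × 0.01267 = 6.334 × 10^-3 mol
mass of Mg(OH)2 = 6.334 × 10^-3 × 58.32 = 0.3694 g
% Mg(OH)2 = 0.3694 / 0.6386 × 100 = 57.84 %

57.84 %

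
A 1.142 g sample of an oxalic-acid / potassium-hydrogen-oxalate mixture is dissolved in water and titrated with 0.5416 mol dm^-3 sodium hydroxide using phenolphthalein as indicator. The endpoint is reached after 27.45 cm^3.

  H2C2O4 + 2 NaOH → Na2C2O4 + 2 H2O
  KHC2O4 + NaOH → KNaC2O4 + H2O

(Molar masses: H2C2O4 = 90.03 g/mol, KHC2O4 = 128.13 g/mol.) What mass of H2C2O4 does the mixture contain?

n(NaOH) = 0.02745 × 0.5416 = 0.01487 mol
Let x = n(H2C2O4), y = n(KHC2O4).
Titrant: 2x + 1y = 0.01487;  mass: 90.03x + 128.13y = 1.142
Solving, x = 4.589 × 10^-3 mol, y = 5.688 × 10^-3 mol
mass of H2C2O4 = 4.589 × 10^-3 × 90.03 = 0.4132 g

0.4132 g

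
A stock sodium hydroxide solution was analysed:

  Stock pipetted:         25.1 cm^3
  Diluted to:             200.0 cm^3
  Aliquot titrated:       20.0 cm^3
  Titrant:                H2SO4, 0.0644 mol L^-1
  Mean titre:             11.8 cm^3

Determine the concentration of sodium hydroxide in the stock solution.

2 NaOH + H2SO4 → Na2SO4 + 2 H2O
n(H2SO4) = 0.0118 × 0.0644 = 7.60 × 10^-4 mol
From the 2:1 ratio, n(NaOH) in the aliquot = 2/1 × 7.60 × 10^-4 = 1.52 × 10^-3 mol
[NaOH]_dilute = 1.52 × 10^-3 / 0.0200 = 0.0760 mol/L
Dilution factor = 200.0 / 25.1 = 7.968
[NaOH]_stock = 0.0760 × 7.968 = 0.606 mol/L

0.606 mol/L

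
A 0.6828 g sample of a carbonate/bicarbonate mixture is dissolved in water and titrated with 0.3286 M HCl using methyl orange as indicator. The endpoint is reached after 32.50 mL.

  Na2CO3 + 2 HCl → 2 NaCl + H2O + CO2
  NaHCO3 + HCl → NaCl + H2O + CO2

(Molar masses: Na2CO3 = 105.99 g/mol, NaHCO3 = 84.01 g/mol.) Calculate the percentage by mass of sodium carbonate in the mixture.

n(HCl) = 0.03250 × 0.3286 = 0.01068 mol
Let x = n(Na2CO3), y = n(NaHCO3).
Titrant: 2x + 1y = 0.01068;  mass: 105.99x + 84.01y = 0.6828
Solving, x = 3.456 × 10^-3 mol, y = 3.767 × 10^-3 mol
mass of Na2CO3 = 3.456 × 10^-3 × 105.99 = 0.3663 g
% Na2CO3 = 0.3663 / 0.6828 × 100 = 53.65 %

53.65 %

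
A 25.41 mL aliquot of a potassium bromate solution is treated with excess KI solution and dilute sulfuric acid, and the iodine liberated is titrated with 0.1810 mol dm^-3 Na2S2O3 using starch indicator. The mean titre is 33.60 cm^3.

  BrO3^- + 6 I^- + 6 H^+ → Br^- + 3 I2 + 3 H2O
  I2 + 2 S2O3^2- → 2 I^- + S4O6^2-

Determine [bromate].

0.03989 mol/L

n(S2O3^2-) = 0.03360 × 0.1810 = 6.082 × 10^-3 mol
n(I2) = n(S2O3^2-)/2 = 3.041 × 10^-3 mol
From the 1:3 ratio, n(BrO3^-) in the aliquot = 1/3 × 3.041 × 10^-3 = 1.014 × 10^-3 mol
[BrO3^-] = 1.014 × 10^-3 / 0.02541 = 0.03989 mol/L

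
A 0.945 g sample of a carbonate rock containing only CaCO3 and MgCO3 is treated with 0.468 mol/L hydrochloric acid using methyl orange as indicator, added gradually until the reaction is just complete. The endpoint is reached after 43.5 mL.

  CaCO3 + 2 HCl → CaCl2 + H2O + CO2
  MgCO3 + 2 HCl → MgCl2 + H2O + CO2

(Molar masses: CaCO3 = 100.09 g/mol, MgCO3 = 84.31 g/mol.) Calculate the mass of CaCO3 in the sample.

0.551 g

n(HCl) = 0.0435 × 0.468 = 0.0204 mol
Let x = n(CaCO3), y = n(MgCO3).
Titrant: 2x + 2y = 0.0204;  mass: 100.09x + 84.31y = 0.945
Solving, x = 5.50 × 10^-3 mol, y = 4.68 × 10^-3 mol
mass of CaCO3 = 5.50 × 10^-3 × 100.09 = 0.551 g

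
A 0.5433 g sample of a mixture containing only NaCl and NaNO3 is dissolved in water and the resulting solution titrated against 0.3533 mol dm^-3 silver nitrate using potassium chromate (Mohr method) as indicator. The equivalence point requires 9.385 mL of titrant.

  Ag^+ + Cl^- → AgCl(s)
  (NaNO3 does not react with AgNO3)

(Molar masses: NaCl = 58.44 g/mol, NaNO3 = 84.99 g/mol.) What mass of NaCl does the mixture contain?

n(AgNO3) = 0.009385 × 0.3533 = 3.316 × 10^-3 mol
Let x = n(NaCl), y = n(NaNO3).
Titrant: 1x = 3.316 × 10^-3;  mass: 58.44x + 84.99y = 0.5433
Solving, x = 3.316 × 10^-3 mol, y = 4.113 × 10^-3 mol
mass of NaCl = 3.316 × 10^-3 × 58.44 = 0.1938 g

0.1938 g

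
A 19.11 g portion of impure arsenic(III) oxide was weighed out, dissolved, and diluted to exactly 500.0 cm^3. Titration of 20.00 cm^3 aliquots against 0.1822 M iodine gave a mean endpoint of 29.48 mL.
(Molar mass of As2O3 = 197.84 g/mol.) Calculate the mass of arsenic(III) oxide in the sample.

As2O3 + 2 I2 + 2 H2O → As2O5 + 4 HI
n(I2) per titration = 0.02948 × 0.1822 = 5.371 × 10^-3 mol
From the 1:2 ratio, n(As2O3) in each aliquot = 1/2 × 5.371 × 10^-3 = 2.686 × 10^-3 mol
n(As2O3) in the whole flask = 2.686 × 10^-3 × 500.0/20.00 = 0.06714 mol
mass of As2O3 = 0.06714 × 197.84 = 13.28 g

13.28 g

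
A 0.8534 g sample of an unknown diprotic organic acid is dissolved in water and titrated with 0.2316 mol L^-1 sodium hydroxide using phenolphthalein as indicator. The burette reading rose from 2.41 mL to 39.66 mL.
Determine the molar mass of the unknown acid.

197.8 g/mol

n(NaOH) = 0.03725 L × 0.2316 mol/L = 8.627 × 10^-3 mol
From the 1:2 ratio, n(H2A) = 1/2 × 8.627 × 10^-3 = 4.314 × 10^-3 mol
M = m / n = 0.8534 g / 4.314 × 10^-3 mol = 197.8 g/mol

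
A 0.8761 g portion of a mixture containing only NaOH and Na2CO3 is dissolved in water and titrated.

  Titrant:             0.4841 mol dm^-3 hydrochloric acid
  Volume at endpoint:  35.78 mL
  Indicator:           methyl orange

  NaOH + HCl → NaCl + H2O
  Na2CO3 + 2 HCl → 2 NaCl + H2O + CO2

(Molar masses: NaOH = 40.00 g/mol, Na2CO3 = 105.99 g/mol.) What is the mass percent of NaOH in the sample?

n(HCl) = 0.03578 × 0.4841 = 0.01732 mol
Let x = n(NaOH), y = n(Na2CO3).
Titrant: 1x + 2y = 0.01732;  mass: 40.00x + 105.99y = 0.8761
Solving, x = 3.219 × 10^-3 mol, y = 7.051 × 10^-3 mol
mass of NaOH = 3.219 × 10^-3 × 40.00 = 0.1288 g
% NaOH = 0.1288 / 0.8761 × 100 = 14.70 %

14.70 %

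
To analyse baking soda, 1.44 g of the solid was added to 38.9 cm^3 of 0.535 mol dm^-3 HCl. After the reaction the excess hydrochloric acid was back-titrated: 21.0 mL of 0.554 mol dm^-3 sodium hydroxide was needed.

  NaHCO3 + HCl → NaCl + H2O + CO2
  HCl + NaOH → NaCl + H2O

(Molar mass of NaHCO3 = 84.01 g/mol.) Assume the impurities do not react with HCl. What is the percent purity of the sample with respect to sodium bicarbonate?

53.5 %

n(HCl) added = 0.0389 × 0.535 = 0.0208 mol
n(NaOH) used in back-titration = 0.0210 × 0.554 = 0.0116 mol
n(HCl) left over = 0.0116 mol (1:1 ratio)
n(HCl) consumed by analyte = 0.0208 − 0.0116 = 9.18 × 10^-3 mol
n(NaHCO3) = 9.18 × 10^-3 mol (1:1 ratio)
mass of NaHCO3 = 9.18 × 10^-3 × 84.01 = 0.771 g
% NaHCO3 = 0.771 / 1.44 × 100 = 53.5 %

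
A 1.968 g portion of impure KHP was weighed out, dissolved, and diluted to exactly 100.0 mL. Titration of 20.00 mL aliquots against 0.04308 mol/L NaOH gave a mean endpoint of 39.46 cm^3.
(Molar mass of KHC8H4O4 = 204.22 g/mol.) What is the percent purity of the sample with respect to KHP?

KHC8H4O4 + NaOH → KNaC8H4O4 + H2O
n(NaOH) per titration = 0.03946 × 0.04308 = 1.700 × 10^-3 mol
n(KHC8H4O4) in each aliquot = 1.700 × 10^-3 mol (1:1 ratio)
n(KHC8H4O4) in the whole flask = 1.700 × 10^-3 × 100.0/20.00 = 8.500 × 10^-3 mol
mass of KHC8H4O4 = 8.500 × 10^-3 × 204.22 = 1.736 g
% KHC8H4O4 = 1.736 / 1.968 × 100 = 88.20 %

88.20 %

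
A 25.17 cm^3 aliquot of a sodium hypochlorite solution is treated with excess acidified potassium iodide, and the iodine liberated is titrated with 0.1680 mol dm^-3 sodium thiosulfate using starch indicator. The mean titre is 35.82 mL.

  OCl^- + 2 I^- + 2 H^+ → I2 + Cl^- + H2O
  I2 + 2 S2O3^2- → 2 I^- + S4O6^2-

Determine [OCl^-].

0.1195 mol/L

n(S2O3^2-) = 0.03582 × 0.1680 = 6.018 × 10^-3 mol
n(I2) = n(S2O3^2-)/2 = 3.009 × 10^-3 mol
n(OCl^-) in the aliquot = 3.009 × 10^-3 mol (1:1 ratio)
[OCl^-] = 3.009 × 10^-3 / 0.02517 = 0.1195 mol/L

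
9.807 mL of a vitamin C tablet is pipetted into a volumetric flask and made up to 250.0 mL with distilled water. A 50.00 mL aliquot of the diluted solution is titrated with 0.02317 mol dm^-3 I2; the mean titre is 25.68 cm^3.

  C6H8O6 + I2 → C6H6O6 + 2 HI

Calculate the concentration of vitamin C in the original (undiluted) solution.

0.3034 mol/L

n(I2) = 0.02568 × 0.02317 = 5.950 × 10^-4 mol
n(C6H8O6) in the aliquot = 5.950 × 10^-4 mol (1:1 ratio)
[C6H8O6]_dilute = 5.950 × 10^-4 / 0.05000 = 0.01190 mol/L
Dilution factor = 250.0 / 9.807 = 25.49
[C6H8O6]_stock = 0.01190 × 25.49 = 0.3034 mol/L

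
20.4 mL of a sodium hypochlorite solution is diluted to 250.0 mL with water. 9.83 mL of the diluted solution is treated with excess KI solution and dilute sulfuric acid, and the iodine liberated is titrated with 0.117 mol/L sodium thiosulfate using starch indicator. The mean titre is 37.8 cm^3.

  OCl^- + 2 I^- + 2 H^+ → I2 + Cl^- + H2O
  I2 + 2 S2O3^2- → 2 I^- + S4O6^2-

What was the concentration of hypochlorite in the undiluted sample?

n(S2O3^2-) = 0.0378 × 0.117 = 4.42 × 10^-3 mol
n(I2) = n(S2O3^2-)/2 = 2.21 × 10^-3 mol
n(OCl^-) in the aliquot = 2.21 × 10^-3 mol (1:1 ratio)
[OCl^-]_dilute = 2.21 × 10^-3 / 0.00983 = 0.225 mol/L
[OCl^-]_original = 0.225 × 250.0/20.4 = 2.76 mol/L

2.76 mol/L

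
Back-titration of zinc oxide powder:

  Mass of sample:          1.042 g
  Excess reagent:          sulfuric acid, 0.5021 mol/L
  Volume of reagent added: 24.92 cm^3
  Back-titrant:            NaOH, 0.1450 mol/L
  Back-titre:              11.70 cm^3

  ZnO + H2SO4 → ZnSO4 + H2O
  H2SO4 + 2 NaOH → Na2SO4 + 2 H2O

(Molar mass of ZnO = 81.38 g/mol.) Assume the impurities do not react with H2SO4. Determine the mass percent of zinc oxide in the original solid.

n(H2SO4) added = 0.02492 × 0.5021 = 0.01251 mol
n(NaOH) used in back-titration = 0.01170 × 0.1450 = 1.696 × 10^-3 mol
From the 1:2 ratio, n(H2SO4) left over = 1/2 × 1.696 × 10^-3 = 8.482 × 10^-4 mol
n(H2SO4) consumed by analyte = 0.01251 − 8.482 × 10^-4 = 0.01166 mol
n(ZnO) = 0.01166 mol (1:1 ratio)
mass of ZnO = 0.01166 × 81.38 = 0.9492 g
% ZnO = 0.9492 / 1.042 × 100 = 91.10 %

91.10 %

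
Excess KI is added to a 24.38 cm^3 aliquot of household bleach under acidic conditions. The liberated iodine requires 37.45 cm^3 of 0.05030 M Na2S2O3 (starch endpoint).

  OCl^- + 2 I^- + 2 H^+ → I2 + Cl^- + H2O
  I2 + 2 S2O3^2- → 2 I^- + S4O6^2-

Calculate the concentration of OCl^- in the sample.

n(S2O3^2-) = 0.03745 × 0.05030 = 1.884 × 10^-3 mol
n(I2) = n(S2O3^2-)/2 = 9.419 × 10^-4 mol
n(OCl^-) in the aliquot = 9.419 × 10^-4 mol (1:1 ratio)
[OCl^-] = 9.419 × 10^-4 / 0.02438 = 0.03863 mol/L

0.03863 M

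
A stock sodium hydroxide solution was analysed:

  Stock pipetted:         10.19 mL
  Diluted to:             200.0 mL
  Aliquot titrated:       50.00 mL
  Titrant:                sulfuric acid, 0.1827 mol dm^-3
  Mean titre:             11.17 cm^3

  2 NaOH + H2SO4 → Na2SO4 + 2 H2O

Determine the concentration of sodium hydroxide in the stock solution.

n(H2SO4) = 0.01117 × 0.1827 = 2.041 × 10^-3 mol
From the 2:1 ratio, n(NaOH) in the aliquot = 2/1 × 2.041 × 10^-3 = 4.082 × 10^-3 mol
[NaOH]_dilute = 4.082 × 10^-3 / 0.05000 = 0.08163 mol/L
Dilution factor = 200.0 / 10.19 = 19.63
[NaOH]_stock = 0.08163 × 19.63 = 1.602 mol/L

1.602 mol/L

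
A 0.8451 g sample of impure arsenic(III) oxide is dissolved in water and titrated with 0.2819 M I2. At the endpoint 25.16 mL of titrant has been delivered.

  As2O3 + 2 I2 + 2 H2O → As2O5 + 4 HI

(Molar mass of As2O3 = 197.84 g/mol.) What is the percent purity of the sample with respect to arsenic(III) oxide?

83.02 %

n(I2) = 0.02516 L × 0.2819 mol/L = 7.093 × 10^-3 mol
From the 1:2 ratio, n(As2O3) = 1/2 × 7.093 × 10^-3 = 3.546 × 10^-3 mol
mass of As2O3 = 3.546 × 10^-3 × 197.84 g/mol = 0.7016 g
% As2O3 = 0.7016 / 0.8451 × 100 = 83.02 %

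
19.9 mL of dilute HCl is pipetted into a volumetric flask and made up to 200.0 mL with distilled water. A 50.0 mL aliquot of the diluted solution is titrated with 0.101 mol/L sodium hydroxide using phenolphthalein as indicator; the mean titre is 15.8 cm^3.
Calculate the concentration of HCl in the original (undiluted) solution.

HCl + NaOH → NaCl + H2O
n(NaOH) = 0.0158 × 0.101 = 1.60 × 10^-3 mol
n(HCl) in the aliquot = 1.60 × 10^-3 mol (1:1 ratio)
[HCl]_dilute = 1.60 × 10^-3 / 0.0500 = 0.0319 mol/L
Dilution factor = 200.0 / 19.9 = 10.05
[HCl]_stock = 0.0319 × 10.05 = 0.321 mol/L

0.321 mol/L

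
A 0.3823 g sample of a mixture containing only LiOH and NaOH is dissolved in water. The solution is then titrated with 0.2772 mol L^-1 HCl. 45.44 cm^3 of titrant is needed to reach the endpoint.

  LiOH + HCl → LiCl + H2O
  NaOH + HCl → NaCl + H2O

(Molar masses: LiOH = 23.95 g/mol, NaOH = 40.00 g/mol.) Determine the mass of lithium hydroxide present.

0.1814 g

n(HCl) = 0.04544 × 0.2772 = 0.01260 mol
Let x = n(LiOH), y = n(NaOH).
Titrant: 1x + 1y = 0.01260;  mass: 23.95x + 40.00y = 0.3823
Solving, x = 7.573 × 10^-3 mol, y = 5.023 × 10^-3 mol
mass of LiOH = 7.573 × 10^-3 × 23.95 = 0.1814 g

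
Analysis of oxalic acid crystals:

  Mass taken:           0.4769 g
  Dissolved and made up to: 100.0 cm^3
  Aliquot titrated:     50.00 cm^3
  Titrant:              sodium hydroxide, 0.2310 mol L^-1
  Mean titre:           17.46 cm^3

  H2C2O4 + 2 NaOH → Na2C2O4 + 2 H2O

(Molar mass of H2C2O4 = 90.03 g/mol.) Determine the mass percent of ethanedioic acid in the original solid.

76.14 %

n(NaOH) per titration = 0.01746 × 0.2310 = 4.033 × 10^-3 mol
From the 1:2 ratio, n(H2C2O4) in each aliquot = 1/2 × 4.033 × 10^-3 = 2.017 × 10^-3 mol
n(H2C2O4) in the whole flask = 2.017 × 10^-3 × 100.0/50.00 = 4.033 × 10^-3 mol
mass of H2C2O4 = 4.033 × 10^-3 × 90.03 = 0.3631 g
% H2C2O4 = 0.3631 / 0.4769 × 100 = 76.14 %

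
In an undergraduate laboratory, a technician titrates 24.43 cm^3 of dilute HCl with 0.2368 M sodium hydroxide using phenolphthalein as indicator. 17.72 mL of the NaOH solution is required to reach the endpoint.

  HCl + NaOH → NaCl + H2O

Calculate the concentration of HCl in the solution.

n(NaOH) = 0.01772 L × 0.2368 mol/L = 4.196 × 10^-3 mol
n(HCl) = 4.196 × 10^-3 mol (1:1 mole ratio)
[HCl] = 4.196 × 10^-3 mol / 0.02443 L = 0.1718 mol/L

0.1718 M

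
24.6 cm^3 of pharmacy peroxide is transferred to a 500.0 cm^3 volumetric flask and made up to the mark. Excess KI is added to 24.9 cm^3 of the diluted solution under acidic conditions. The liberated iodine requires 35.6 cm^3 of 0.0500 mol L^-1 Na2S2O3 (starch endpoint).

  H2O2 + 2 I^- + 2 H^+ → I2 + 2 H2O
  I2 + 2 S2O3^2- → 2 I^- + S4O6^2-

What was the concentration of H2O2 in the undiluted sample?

0.726 mol/L

n(S2O3^2-) = 0.0356 × 0.0500 = 1.78 × 10^-3 mol
n(I2) = n(S2O3^2-)/2 = 8.90 × 10^-4 mol
n(H2O2) in the aliquot = 8.90 × 10^-4 mol (1:1 ratio)
[H2O2]_dilute = 8.90 × 10^-4 / 0.0249 = 0.0357 mol/L
[H2O2]_original = 0.0357 × 500.0/24.6 = 0.726 mol/L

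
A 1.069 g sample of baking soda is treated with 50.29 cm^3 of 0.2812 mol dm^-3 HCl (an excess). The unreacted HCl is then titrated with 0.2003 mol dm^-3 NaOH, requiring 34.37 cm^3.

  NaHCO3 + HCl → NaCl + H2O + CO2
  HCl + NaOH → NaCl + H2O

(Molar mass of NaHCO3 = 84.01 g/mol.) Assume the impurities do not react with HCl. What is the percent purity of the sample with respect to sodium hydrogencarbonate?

57.03 %

n(HCl) added = 0.05029 × 0.2812 = 0.01414 mol
n(NaOH) used in back-titration = 0.03437 × 0.2003 = 6.884 × 10^-3 mol
n(HCl) left over = 6.884 × 10^-3 mol (1:1 ratio)
n(HCl) consumed by analyte = 0.01414 − 6.884 × 10^-3 = 7.257 × 10^-3 mol
n(NaHCO3) = 7.257 × 10^-3 mol (1:1 ratio)
mass of NaHCO3 = 7.257 × 10^-3 × 84.01 = 0.6097 g
% NaHCO3 = 0.6097 / 1.069 × 100 = 57.03 %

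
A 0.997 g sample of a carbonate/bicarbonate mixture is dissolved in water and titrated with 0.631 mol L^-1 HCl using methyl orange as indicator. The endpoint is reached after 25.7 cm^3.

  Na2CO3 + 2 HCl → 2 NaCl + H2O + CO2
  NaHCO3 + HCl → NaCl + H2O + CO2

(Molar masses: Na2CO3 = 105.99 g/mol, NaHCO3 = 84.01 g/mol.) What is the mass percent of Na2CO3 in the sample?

n(HCl) = 0.0257 × 0.631 = 0.0162 mol
Let x = n(Na2CO3), y = n(NaHCO3).
Titrant: 2x + 1y = 0.0162;  mass: 105.99x + 84.01y = 0.997
Solving, x = 5.89 × 10^-3 mol, y = 4.44 × 10^-3 mol
mass of Na2CO3 = 5.89 × 10^-3 × 105.99 = 0.624 g
% Na2CO3 = 0.624 / 0.997 × 100 = 62.6 %

62.6 %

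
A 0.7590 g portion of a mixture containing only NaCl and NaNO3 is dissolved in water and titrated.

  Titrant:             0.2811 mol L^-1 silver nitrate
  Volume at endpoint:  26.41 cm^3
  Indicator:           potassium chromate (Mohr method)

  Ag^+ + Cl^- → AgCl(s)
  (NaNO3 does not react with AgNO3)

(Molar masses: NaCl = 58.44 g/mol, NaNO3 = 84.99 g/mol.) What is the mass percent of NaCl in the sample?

n(AgNO3) = 0.02641 × 0.2811 = 7.424 × 10^-3 mol
Let x = n(NaCl), y = n(NaNO3).
Titrant: 1x = 7.424 × 10^-3;  mass: 58.44x + 84.99y = 0.7590
Solving, x = 7.424 × 10^-3 mol, y = 3.826 × 10^-3 mol
mass of NaCl = 7.424 × 10^-3 × 58.44 = 0.4338 g
% NaCl = 0.4338 / 0.7590 × 100 = 57.16 %

57.16 %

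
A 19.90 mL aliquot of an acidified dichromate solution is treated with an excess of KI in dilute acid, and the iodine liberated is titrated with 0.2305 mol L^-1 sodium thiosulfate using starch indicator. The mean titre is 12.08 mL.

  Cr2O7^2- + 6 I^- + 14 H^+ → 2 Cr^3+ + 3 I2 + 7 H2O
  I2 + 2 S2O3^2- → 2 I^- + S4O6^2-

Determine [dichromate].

0.02332 mol/L

n(S2O3^2-) = 0.01208 × 0.2305 = 2.784 × 10^-3 mol
n(I2) = n(S2O3^2-)/2 = 1.392 × 10^-3 mol
From the 1:3 ratio, n(Cr2O7^2-) in the aliquot = 1/3 × 1.392 × 10^-3 = 4.641 × 10^-4 mol
[Cr2O7^2-] = 4.641 × 10^-4 / 0.01990 = 0.02332 mol/L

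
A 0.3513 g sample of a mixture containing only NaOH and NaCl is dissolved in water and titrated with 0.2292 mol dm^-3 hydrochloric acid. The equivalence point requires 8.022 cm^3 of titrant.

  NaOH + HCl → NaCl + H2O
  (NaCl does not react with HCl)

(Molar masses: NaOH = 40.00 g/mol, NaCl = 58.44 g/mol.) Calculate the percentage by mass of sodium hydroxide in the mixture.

n(HCl) = 0.008022 × 0.2292 = 1.839 × 10^-3 mol
Let x = n(NaOH), y = n(NaCl).
Titrant: 1x = 1.839 × 10^-3;  mass: 40.00x + 58.44y = 0.3513
Solving, x = 1.839 × 10^-3 mol, y = 4.753 × 10^-3 mol
mass of NaOH = 1.839 × 10^-3 × 40.00 = 0.07355 g
% NaOH = 0.07355 / 0.3513 × 100 = 20.94 %

20.94 %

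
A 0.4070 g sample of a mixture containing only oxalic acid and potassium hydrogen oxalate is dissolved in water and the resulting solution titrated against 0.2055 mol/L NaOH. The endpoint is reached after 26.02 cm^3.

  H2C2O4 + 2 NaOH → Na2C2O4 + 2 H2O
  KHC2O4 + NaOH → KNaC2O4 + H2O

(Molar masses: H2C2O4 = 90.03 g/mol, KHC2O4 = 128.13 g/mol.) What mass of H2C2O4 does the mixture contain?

0.1506 g

n(NaOH) = 0.02602 × 0.2055 = 5.347 × 10^-3 mol
Let x = n(H2C2O4), y = n(KHC2O4).
Titrant: 2x + 1y = 5.347 × 10^-3;  mass: 90.03x + 128.13y = 0.4070
Solving, x = 1.673 × 10^-3 mol, y = 2.001 × 10^-3 mol
mass of H2C2O4 = 1.673 × 10^-3 × 90.03 = 0.1506 g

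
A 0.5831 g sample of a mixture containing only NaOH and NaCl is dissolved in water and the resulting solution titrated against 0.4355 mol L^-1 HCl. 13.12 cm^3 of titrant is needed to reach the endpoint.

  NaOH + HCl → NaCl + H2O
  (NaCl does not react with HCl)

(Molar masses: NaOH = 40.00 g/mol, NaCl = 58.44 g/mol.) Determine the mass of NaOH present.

0.2286 g

n(HCl) = 0.01312 × 0.4355 = 5.714 × 10^-3 mol
Let x = n(NaOH), y = n(NaCl).
Titrant: 1x = 5.714 × 10^-3;  mass: 40.00x + 58.44y = 0.5831
Solving, x = 5.714 × 10^-3 mol, y = 6.067 × 10^-3 mol
mass of NaOH = 5.714 × 10^-3 × 40.00 = 0.2286 g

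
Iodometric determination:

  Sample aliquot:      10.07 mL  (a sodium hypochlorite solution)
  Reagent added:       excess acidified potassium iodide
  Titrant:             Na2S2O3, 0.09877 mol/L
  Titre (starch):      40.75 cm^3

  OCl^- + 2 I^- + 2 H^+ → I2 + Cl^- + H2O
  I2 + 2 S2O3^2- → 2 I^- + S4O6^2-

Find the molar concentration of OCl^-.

n(S2O3^2-) = 0.04075 × 0.09877 = 4.025 × 10^-3 mol
n(I2) = n(S2O3^2-)/2 = 2.012 × 10^-3 mol
n(OCl^-) in the aliquot = 2.012 × 10^-3 mol (1:1 ratio)
[OCl^-] = 2.012 × 10^-3 / 0.01007 = 0.1998 mol/L

0.1998 mol/L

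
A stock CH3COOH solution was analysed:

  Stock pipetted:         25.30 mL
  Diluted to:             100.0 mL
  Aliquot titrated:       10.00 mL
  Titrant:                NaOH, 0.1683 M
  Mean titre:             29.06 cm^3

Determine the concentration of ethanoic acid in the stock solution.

1.933 M

CH3COOH + NaOH → CH3COONa + H2O
n(NaOH) = 0.02906 × 0.1683 = 4.891 × 10^-3 mol
n(CH3COOH) in the aliquot = 4.891 × 10^-3 mol (1:1 ratio)
[CH3COOH]_dilute = 4.891 × 10^-3 / 0.01000 = 0.4891 mol/L
Dilution factor = 100.0 / 25.30 = 3.953
[CH3COOH]_stock = 0.4891 × 3.953 = 1.933 mol/L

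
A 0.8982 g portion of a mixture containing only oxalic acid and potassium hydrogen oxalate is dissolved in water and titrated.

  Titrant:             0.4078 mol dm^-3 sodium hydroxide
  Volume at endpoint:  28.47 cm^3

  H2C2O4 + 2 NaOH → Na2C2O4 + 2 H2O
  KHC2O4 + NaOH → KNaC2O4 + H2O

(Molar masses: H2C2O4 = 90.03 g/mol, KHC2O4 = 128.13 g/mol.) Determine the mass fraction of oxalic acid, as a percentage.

n(NaOH) = 0.02847 × 0.4078 = 0.01161 mol
Let x = n(H2C2O4), y = n(KHC2O4).
Titrant: 2x + 1y = 0.01161;  mass: 90.03x + 128.13y = 0.8982
Solving, x = 3.546 × 10^-3 mol, y = 4.519 × 10^-3 mol
mass of H2C2O4 = 3.546 × 10^-3 × 90.03 = 0.3192 g
% H2C2O4 = 0.3192 / 0.8982 × 100 = 35.54 %

35.54 %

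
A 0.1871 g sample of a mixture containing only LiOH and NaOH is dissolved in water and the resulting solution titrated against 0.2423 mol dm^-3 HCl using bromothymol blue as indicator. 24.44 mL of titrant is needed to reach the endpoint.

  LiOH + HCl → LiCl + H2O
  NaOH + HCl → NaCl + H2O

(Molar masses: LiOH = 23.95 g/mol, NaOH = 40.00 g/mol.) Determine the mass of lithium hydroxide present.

n(HCl) = 0.02444 × 0.2423 = 5.922 × 10^-3 mol
Let x = n(LiOH), y = n(NaOH).
Titrant: 1x + 1y = 5.922 × 10^-3;  mass: 23.95x + 40.00y = 0.1871
Solving, x = 3.101 × 10^-3 mol, y = 2.821 × 10^-3 mol
mass of LiOH = 3.101 × 10^-3 × 23.95 = 0.07427 g

0.07427 g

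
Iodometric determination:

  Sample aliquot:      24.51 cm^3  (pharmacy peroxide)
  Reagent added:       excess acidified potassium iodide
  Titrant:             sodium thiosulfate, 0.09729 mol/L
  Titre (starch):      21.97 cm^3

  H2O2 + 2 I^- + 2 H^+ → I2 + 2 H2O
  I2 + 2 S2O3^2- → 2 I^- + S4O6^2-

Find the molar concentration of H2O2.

n(S2O3^2-) = 0.02197 × 0.09729 = 2.137 × 10^-3 mol
n(I2) = n(S2O3^2-)/2 = 1.069 × 10^-3 mol
n(H2O2) in the aliquot = 1.069 × 10^-3 mol (1:1 ratio)
[H2O2] = 1.069 × 10^-3 / 0.02451 = 0.04360 mol/L

0.04360 mol/L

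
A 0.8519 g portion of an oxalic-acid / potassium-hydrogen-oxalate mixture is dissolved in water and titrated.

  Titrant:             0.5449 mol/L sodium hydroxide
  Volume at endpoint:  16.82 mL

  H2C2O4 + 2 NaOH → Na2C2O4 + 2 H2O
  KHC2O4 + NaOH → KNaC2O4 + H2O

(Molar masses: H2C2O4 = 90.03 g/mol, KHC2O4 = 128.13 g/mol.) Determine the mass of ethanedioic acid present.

0.1746 g

n(NaOH) = 0.01682 × 0.5449 = 9.165 × 10^-3 mol
Let x = n(H2C2O4), y = n(KHC2O4).
Titrant: 2x + 1y = 9.165 × 10^-3;  mass: 90.03x + 128.13y = 0.8519
Solving, x = 1.940 × 10^-3 mol, y = 5.286 × 10^-3 mol
mass of H2C2O4 = 1.940 × 10^-3 × 90.03 = 0.1746 g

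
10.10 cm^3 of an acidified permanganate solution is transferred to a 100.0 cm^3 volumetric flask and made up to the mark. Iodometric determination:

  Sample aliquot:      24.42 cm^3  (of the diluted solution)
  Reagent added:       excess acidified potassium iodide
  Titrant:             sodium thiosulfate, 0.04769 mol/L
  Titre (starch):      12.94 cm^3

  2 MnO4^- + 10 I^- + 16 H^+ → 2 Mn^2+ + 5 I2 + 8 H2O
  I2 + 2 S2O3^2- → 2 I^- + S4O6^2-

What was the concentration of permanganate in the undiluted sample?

n(S2O3^2-) = 0.01294 × 0.04769 = 6.171 × 10^-4 mol
n(I2) = n(S2O3^2-)/2 = 3.086 × 10^-4 mol
From the 2:5 ratio, n(MnO4^-) in the aliquot = 2/5 × 3.086 × 10^-4 = 1.234 × 10^-4 mol
[MnO4^-]_dilute = 1.234 × 10^-4 / 0.02442 = 0.005054 mol/L
[MnO4^-]_original = 0.005054 × 100.0/10.10 = 0.05004 mol/L

0.05004 mol/L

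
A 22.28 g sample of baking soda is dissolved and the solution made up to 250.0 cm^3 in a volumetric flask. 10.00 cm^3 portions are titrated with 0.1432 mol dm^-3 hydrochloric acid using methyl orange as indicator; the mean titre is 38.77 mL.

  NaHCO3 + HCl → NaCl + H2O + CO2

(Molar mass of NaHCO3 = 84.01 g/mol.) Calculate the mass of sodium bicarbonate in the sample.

n(HCl) per titration = 0.03877 × 0.1432 = 5.552 × 10^-3 mol
n(NaHCO3) in each aliquot = 5.552 × 10^-3 mol (1:1 ratio)
n(NaHCO3) in the whole flask = 5.552 × 10^-3 × 250.0/10.00 = 0.1388 mol
mass of NaHCO3 = 0.1388 × 84.01 = 11.66 g

11.66 g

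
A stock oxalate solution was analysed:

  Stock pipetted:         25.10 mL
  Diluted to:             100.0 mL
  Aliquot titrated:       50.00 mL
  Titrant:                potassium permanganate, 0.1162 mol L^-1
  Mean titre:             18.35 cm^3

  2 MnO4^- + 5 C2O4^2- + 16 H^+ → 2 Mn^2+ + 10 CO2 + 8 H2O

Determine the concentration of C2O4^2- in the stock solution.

n(KMnO4) = 0.01835 × 0.1162 = 2.132 × 10^-3 mol
From the 5:2 ratio, n(C2O4^2-) in the aliquot = 5/2 × 2.132 × 10^-3 = 5.331 × 10^-3 mol
[C2O4^2-]_dilute = 5.331 × 10^-3 / 0.05000 = 0.1066 mol/L
Dilution factor = 100.0 / 25.10 = 3.984
[C2O4^2-]_stock = 0.1066 × 3.984 = 0.4248 mol/L

0.4248 mol/L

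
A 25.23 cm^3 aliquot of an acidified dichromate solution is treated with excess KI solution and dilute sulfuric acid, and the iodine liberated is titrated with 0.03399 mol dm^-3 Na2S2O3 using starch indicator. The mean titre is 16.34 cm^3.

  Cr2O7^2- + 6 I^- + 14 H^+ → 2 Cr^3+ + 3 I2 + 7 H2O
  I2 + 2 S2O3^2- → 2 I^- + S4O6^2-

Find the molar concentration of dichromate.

0.003669 mol/L

n(S2O3^2-) = 0.01634 × 0.03399 = 5.554 × 10^-4 mol
n(I2) = n(S2O3^2-)/2 = 2.777 × 10^-4 mol
From the 1:3 ratio, n(Cr2O7^2-) in the aliquot = 1/3 × 2.777 × 10^-4 = 9.257 × 10^-5 mol
[Cr2O7^2-] = 9.257 × 10^-5 / 0.02523 = 0.003669 mol/L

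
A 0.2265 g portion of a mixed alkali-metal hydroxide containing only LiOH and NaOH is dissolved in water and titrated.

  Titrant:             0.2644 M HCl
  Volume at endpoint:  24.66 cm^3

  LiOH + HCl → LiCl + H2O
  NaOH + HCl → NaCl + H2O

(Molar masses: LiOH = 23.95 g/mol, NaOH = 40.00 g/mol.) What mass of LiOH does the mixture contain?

n(HCl) = 0.02466 × 0.2644 = 6.520 × 10^-3 mol
Let x = n(LiOH), y = n(NaOH).
Titrant: 1x + 1y = 6.520 × 10^-3;  mass: 23.95x + 40.00y = 0.2265
Solving, x = 2.137 × 10^-3 mol, y = 4.383 × 10^-3 mol
mass of LiOH = 2.137 × 10^-3 × 23.95 = 0.05119 g

0.05119 g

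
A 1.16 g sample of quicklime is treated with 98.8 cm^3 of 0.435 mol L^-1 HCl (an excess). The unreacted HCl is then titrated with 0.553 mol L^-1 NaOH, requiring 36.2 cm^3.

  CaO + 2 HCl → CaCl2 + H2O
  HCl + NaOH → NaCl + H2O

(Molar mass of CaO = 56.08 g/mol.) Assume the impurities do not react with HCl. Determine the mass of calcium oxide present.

n(HCl) added = 0.0988 × 0.435 = 0.0430 mol
n(NaOH) used in back-titration = 0.0362 × 0.553 = 0.0200 mol
n(HCl) left over = 0.0200 mol (1:1 ratio)
n(HCl) consumed by analyte = 0.0430 − 0.0200 = 0.0230 mol
From the 1:2 ratio, n(CaO) = 1/2 × 0.0230 = 0.0115 mol
mass of CaO = 0.0115 × 56.08 = 0.644 g

0.644 g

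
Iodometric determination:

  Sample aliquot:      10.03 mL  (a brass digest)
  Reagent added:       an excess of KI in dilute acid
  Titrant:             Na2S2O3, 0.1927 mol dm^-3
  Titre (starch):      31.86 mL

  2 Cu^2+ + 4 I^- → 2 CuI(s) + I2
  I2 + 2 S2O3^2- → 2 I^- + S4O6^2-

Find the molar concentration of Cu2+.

0.6121 mol/L

n(S2O3^2-) = 0.03186 × 0.1927 = 6.139 × 10^-3 mol
n(I2) = n(S2O3^2-)/2 = 3.070 × 10^-3 mol
From the 2:1 ratio, n(Cu2+) in the aliquot = 2/1 × 3.070 × 10^-3 = 6.139 × 10^-3 mol
[Cu2+] = 6.139 × 10^-3 / 0.01003 = 0.6121 mol/L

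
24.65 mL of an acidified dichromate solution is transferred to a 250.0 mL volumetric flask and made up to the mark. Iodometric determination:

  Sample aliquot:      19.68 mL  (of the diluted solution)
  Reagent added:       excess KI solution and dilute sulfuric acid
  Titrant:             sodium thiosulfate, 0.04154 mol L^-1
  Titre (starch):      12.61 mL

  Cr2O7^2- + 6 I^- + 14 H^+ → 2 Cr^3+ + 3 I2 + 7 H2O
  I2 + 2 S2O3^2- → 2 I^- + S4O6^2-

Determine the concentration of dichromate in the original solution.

0.04499 mol/L

n(S2O3^2-) = 0.01261 × 0.04154 = 5.238 × 10^-4 mol
n(I2) = n(S2O3^2-)/2 = 2.619 × 10^-4 mol
From the 1:3 ratio, n(Cr2O7^2-) in the aliquot = 1/3 × 2.619 × 10^-4 = 8.730 × 10^-5 mol
[Cr2O7^2-]_dilute = 8.730 × 10^-5 / 0.01968 = 0.004436 mol/L
[Cr2O7^2-]_original = 0.004436 × 250.0/24.65 = 0.04499 mol/L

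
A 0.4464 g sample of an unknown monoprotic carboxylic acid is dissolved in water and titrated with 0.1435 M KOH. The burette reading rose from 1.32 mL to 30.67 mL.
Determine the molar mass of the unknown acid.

106.0 g/mol

n(KOH) = 0.02935 L × 0.1435 mol/L = 4.212 × 10^-3 mol
n(HA) = 4.212 × 10^-3 mol (1:1 ratio)
M = m / n = 0.4464 g / 4.212 × 10^-3 mol = 106.0 g/mol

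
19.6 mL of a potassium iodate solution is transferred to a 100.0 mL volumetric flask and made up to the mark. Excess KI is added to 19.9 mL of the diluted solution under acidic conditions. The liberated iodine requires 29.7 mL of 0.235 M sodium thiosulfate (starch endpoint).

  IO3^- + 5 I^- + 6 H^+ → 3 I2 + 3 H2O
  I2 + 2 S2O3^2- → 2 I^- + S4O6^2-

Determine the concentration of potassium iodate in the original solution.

0.298 M

n(S2O3^2-) = 0.0297 × 0.235 = 6.98 × 10^-3 mol
n(I2) = n(S2O3^2-)/2 = 3.49 × 10^-3 mol
From the 1:3 ratio, n(IO3^-) in the aliquot = 1/3 × 3.49 × 10^-3 = 1.16 × 10^-3 mol
[IO3^-]_dilute = 1.16 × 10^-3 / 0.0199 = 0.0585 mol/L
[IO3^-]_original = 0.0585 × 100.0/19.6 = 0.298 mol/L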